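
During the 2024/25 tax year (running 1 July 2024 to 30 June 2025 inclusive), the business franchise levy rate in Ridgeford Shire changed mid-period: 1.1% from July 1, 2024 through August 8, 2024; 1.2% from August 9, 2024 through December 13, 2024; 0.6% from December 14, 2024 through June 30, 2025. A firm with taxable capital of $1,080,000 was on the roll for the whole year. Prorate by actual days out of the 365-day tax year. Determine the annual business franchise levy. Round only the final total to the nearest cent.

$9,311.67

July 1 – August 8, 2024: 39 days at 1.1% → $1,080,000 × 1.1% × 39/365 = $1,269.3699
August 9 – December 13, 2024: 127 days at 1.2% → $1,080,000 × 1.2% × 127/365 = $4,509.3699
December 14, 2024 – June 30, 2025: 199 days at 0.6% → $1,080,000 × 0.6% × 199/365 = $3,532.9315
Total = $9,311.6712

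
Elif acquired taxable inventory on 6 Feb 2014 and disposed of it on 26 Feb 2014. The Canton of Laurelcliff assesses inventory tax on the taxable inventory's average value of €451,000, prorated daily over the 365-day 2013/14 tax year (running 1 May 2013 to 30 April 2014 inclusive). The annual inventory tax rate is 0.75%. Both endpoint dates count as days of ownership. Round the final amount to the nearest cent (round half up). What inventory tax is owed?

€194.61

Days held (6 Feb – 26 Feb 2014): 21 out of 365
Tax = €451,000 × 0.75% × 21/365 = €194.6096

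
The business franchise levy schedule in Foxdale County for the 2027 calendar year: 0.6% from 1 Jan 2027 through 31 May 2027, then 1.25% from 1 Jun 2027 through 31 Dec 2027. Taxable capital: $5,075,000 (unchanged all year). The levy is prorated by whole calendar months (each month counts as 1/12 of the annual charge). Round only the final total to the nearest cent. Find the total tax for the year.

$49,692.71

1 Jan – 31 May 2027: 5 months at 0.6% → $5,075,000 × 0.6% × 5/12 = $12,687.5000
1 Jun – 31 Dec 2027: 7 months at 1.25% → $5,075,000 × 1.25% × 7/12 = $37,005.2083
Total = $49,692.7083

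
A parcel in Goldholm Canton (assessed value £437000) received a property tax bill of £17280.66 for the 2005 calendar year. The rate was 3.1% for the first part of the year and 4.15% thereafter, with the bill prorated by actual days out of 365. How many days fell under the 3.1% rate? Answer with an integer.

68 days

Let d = days at the first rate; then 365 − d days at the second rate.
£437000 × [3.1%·d + 4.15%·(365−d)] / 365 = £17280.66
Solving gives d = 68, so the new rate took effect on 10 Mar 2005.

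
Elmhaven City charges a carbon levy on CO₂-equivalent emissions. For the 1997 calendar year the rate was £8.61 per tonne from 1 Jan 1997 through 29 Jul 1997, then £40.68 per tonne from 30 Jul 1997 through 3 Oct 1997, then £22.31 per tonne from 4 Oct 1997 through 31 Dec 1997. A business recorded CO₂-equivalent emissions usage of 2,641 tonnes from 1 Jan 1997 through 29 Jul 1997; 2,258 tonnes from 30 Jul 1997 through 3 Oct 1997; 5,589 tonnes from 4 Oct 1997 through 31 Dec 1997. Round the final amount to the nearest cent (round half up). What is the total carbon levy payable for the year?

1 Jan – 29 Jul 1997: 2,641 tonnes at £8.61/tonne → £22,739.01
30 Jul – 3 Oct 1997: 2,258 tonnes at £40.68/tonne → £91,855.44
4 Oct – 31 Dec 1997: 5,589 tonnes at £22.31/tonne → £124,690.59

£239,285.04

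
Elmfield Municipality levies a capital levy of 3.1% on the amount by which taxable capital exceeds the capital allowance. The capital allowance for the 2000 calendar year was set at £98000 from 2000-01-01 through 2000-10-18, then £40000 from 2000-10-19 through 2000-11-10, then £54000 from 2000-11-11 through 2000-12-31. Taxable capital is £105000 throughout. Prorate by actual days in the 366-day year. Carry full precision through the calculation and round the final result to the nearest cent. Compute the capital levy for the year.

£520.05

2000-01-01 to 2000-10-18: 292 days, exemption £98000 → (£105000 − £98000) × 3.1% × 292/366 = £173.1257
2000-10-19 to 2000-11-10: 23 days, exemption £40000 → (£105000 − £40000) × 3.1% × 23/366 = £126.6257
2000-11-11 to 2000-12-31: 51 days, exemption £54000 → (£105000 − £54000) × 3.1% × 51/366 = £220.3033
Total = £520.0546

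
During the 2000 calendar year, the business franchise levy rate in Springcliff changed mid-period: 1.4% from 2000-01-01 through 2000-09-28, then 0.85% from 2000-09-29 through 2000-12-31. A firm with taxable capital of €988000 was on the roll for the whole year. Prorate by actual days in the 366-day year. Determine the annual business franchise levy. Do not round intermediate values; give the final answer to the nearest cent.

2000-01-01 to 2000-09-28: 272 days at 1.4% → €988000 × 1.4% × 272/366 = €10279.5191
2000-09-29 to 2000-12-31: 94 days at 0.85% → €988000 × 0.85% × 94/366 = €2156.8634
Total = €12436.3825

€12436.38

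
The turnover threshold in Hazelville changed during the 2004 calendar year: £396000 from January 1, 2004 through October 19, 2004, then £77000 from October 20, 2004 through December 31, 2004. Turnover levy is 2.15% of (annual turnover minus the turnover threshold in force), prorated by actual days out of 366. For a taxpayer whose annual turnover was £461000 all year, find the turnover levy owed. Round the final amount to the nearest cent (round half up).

£2765.45

January 1 – October 19, 2004: 293 days, exemption £396000 → (£461000 − £396000) × 2.15% × 293/366 = £1118.7637
October 20 – December 31, 2004: 73 days, exemption £77000 → (£461000 − £77000) × 2.15% × 73/366 = £1646.6885
Total = £2765.4522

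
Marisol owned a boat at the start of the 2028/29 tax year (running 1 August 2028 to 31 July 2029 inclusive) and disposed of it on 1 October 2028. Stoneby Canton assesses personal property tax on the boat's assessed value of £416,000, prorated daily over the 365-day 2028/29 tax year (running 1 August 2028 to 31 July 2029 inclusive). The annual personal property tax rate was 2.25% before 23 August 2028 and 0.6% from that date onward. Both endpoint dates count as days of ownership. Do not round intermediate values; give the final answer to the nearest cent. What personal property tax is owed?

£837.70

1 August – 22 August 2028: 22 days at 2.25% → £416,000 × 2.25% × 22/365 = £564.1644
23 August – 1 October 2028: 40 days at 0.6% → £416,000 × 0.6% × 40/365 = £273.5342
Total = £837.6986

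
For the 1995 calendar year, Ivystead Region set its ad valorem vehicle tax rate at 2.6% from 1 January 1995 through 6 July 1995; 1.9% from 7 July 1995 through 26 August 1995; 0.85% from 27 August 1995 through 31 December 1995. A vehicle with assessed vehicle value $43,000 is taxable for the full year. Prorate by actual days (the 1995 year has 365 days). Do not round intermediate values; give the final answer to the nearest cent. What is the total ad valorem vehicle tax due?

1 January – 6 July 1995: 187 days at 2.6% → $43,000 × 2.6% × 187/365 = $572.7836
7 July – 26 August 1995: 51 days at 1.9% → $43,000 × 1.9% × 51/365 = $114.1562
27 August – 31 December 1995: 127 days at 0.85% → $43,000 × 0.85% × 127/365 = $127.1740
Total = $814.1137

$814.11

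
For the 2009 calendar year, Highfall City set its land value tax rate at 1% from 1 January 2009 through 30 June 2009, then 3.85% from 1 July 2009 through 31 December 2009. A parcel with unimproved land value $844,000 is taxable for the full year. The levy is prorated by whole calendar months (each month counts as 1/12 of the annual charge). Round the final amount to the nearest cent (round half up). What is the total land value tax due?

1 January – 30 June 2009: 6 months at 1% → $844,000 × 1% × 6/12 = $4,220.0000
1 July – 31 December 2009: 6 months at 3.85% → $844,000 × 3.85% × 6/12 = $16,247.0000
Total = $20,467.0000

$20,467.00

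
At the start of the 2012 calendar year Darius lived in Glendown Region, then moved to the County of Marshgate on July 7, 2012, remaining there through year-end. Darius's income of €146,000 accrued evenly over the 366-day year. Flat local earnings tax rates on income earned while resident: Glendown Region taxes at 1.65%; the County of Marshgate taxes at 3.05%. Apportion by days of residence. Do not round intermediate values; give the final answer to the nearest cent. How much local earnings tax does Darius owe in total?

€3,403.08

Glendown Region, January 1 – July 6, 2012: 188 days → €146,000 × 1.65% × 188/366 = €1,237.4098
The County of Marshgate, July 7 – December 31, 2012: 178 days → €146,000 × 3.05% × 178/366 = €2,165.6667
Total = €3,403.0765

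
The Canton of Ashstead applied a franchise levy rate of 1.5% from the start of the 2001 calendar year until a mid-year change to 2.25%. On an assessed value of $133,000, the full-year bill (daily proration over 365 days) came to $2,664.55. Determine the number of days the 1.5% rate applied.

120 days

Let d = days at the first rate; then 365 − d days at the second rate.
$133,000 × [1.5%·d + 2.25%·(365−d)] / 365 = $2,664.55
Solving gives d = 120, so the new rate took effect on May 1, 2001.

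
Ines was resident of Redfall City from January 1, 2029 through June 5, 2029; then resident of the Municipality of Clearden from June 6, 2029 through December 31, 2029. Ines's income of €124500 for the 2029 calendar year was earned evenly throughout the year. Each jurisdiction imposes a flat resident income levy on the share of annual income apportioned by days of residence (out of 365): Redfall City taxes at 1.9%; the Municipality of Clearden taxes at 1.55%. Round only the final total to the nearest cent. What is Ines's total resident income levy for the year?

€2115.99

Redfall City, January 1 – June 5, 2029: 156 days → €124500 × 1.9% × 156/365 = €1011.0082
The Municipality of Clearden, June 6 – December 31, 2029: 209 days → €124500 × 1.55% × 209/365 = €1104.9801
Total = €2115.9884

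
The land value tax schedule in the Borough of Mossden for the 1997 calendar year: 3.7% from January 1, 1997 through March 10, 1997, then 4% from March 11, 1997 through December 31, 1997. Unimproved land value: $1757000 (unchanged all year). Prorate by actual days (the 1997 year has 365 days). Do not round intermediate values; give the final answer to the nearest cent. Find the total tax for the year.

January 1 – March 10, 1997: 69 days at 3.7% → $1757000 × 3.7% × 69/365 = $12289.3726
March 11 – December 31, 1997: 296 days at 4% → $1757000 × 4% × 296/365 = $56994.1918
Total = $69283.5644

$69283.56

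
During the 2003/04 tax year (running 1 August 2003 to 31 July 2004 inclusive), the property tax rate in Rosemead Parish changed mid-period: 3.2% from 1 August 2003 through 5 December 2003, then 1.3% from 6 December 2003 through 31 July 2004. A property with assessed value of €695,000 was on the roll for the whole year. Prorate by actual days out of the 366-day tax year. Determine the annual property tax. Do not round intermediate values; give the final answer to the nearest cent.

€13,617.06

1 August – 5 December 2003: 127 days at 3.2% → €695,000 × 3.2% × 127/366 = €7,717.1585
6 December 2003 – 31 July 2004: 239 days at 1.3% → €695,000 × 1.3% × 239/366 = €5,899.9044
Total = €13,617.0628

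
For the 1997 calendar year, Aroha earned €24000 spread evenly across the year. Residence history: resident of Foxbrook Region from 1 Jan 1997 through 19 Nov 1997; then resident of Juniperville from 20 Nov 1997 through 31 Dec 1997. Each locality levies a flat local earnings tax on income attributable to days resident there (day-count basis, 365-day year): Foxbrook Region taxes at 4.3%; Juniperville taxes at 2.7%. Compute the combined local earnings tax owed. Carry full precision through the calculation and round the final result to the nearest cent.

Foxbrook Region, 1 Jan – 19 Nov 1997: 323 days → €24000 × 4.3% × 323/365 = €913.2493
Juniperville, 20 Nov – 31 Dec 1997: 42 days → €24000 × 2.7% × 42/365 = €74.5644
Total = €987.8137

€987.81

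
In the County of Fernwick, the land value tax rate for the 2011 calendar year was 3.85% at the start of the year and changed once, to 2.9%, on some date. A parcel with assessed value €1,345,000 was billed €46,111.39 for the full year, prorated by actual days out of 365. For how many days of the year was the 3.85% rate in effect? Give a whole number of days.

203 days

Let d = days at the first rate; then 365 − d days at the second rate.
€1,345,000 × [3.85%·d + 2.9%·(365−d)] / 365 = €46,111.39
Solving gives d = 203, so the new rate took effect on 23 Jul 2011.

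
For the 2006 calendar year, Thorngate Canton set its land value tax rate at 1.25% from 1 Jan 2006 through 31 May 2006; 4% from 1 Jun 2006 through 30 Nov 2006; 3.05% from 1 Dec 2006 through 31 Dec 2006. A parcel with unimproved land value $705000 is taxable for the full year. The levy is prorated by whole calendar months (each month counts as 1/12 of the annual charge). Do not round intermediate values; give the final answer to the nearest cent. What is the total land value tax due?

1 Jan – 31 May 2006: 5 months at 1.25% → $705000 × 1.25% × 5/12 = $3671.8750
1 Jun – 30 Nov 2006: 6 months at 4% → $705000 × 4% × 6/12 = $14100.0000
1 Dec – 31 Dec 2006: 1 month at 3.05% → $705000 × 3.05% × 1/12 = $1791.8750
Total = $19563.7500

$19563.75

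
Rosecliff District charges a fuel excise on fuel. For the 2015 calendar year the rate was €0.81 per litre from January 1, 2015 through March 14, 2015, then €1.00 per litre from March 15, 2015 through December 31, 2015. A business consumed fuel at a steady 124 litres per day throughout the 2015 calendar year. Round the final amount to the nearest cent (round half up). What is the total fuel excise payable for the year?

€43,540.12

January 1 – March 14, 2015: 73 days × 124 litres/day = 9,052 litres at €0.81/litre → €7,332.12
March 15 – December 31, 2015: 292 days × 124 litres/day = 36,208 litres at €1.00/litre → €36,208.00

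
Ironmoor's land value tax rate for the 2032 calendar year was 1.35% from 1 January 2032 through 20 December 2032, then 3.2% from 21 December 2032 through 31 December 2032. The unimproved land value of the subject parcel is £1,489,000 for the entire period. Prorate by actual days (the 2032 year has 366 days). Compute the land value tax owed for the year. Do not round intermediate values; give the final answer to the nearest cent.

1 January – 20 December 2032: 355 days at 1.35% → £1,489,000 × 1.35% × 355/366 = £19,497.3566
21 December – 31 December 2032: 11 days at 3.2% → £1,489,000 × 3.2% × 11/366 = £1,432.0437
Total = £20,929.4003

£20,929.40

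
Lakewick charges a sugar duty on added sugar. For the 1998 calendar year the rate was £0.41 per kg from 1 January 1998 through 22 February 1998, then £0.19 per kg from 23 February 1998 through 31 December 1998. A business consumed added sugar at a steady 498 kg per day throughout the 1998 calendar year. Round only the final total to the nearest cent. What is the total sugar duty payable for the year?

£40,342.98

1 January – 22 February 1998: 53 days × 498 kg/day = 26,394 kg at £0.41/kg → £10,821.54
23 February – 31 December 1998: 312 days × 498 kg/day = 155,376 kg at £0.19/kg → £29,521.44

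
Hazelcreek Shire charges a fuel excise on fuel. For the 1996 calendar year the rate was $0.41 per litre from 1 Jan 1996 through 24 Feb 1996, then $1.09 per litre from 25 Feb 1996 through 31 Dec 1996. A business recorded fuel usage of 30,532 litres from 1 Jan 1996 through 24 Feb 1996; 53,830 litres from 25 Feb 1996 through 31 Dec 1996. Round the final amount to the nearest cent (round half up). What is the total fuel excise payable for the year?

$71,192.82

1 Jan – 24 Feb 1996: 30,532 litres at $0.41/litre → $12,518.12
25 Feb – 31 Dec 1996: 53,830 litres at $1.09/litre → $58,674.70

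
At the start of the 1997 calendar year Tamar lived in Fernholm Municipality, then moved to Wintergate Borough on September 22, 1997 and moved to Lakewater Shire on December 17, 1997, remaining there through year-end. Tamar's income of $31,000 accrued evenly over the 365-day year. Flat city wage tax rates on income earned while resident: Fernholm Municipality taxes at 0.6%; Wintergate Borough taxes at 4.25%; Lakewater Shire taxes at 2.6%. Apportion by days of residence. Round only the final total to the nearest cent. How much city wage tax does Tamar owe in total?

Fernholm Municipality, January 1 – September 21, 1997: 264 days → $31,000 × 0.6% × 264/365 = $134.5315
Wintergate Borough, September 22 – December 16, 1997: 86 days → $31,000 × 4.25% × 86/365 = $310.4247
Lakewater Shire, December 17 – December 31, 1997: 15 days → $31,000 × 2.6% × 15/365 = $33.1233
Total = $478.0795

$478.08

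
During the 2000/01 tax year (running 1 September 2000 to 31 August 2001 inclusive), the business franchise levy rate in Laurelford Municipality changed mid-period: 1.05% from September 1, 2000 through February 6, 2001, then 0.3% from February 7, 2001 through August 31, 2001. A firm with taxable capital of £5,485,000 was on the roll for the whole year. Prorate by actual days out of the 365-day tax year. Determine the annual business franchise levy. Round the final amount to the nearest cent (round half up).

September 1, 2000 – February 6, 2001: 159 days at 1.05% → £5,485,000 × 1.05% × 159/365 = £25,088.2397
February 7 – August 31, 2001: 206 days at 0.3% → £5,485,000 × 0.3% × 206/365 = £9,286.9315
Total = £34,375.1712

£34,375.17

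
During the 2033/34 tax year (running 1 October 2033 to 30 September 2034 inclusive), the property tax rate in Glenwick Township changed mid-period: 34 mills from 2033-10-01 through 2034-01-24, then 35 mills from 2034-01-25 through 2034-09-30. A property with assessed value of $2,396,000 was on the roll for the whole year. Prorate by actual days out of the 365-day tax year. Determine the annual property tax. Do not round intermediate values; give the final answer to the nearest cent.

$83,098.53

2033-10-01 to 2034-01-24: 116 days at 34 mills → $2,396,000 × 3.4% × 116/365 = $25,889.9288
2034-01-25 to 2034-09-30: 249 days at 35 mills → $2,396,000 × 3.5% × 249/365 = $57,208.6027
Total = $83,098.5315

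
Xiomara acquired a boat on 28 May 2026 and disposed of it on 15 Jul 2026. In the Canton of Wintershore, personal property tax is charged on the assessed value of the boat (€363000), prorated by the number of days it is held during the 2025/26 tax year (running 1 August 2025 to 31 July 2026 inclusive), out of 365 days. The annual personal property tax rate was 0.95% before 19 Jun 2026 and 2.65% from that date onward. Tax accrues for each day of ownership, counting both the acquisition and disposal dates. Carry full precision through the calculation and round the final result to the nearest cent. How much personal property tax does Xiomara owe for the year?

€919.43

28 May – 18 Jun 2026: 22 days at 0.95% → €363000 × 0.95% × 22/365 = €207.8548
19 Jun – 15 Jul 2026: 27 days at 2.65% → €363000 × 2.65% × 27/365 = €711.5795
Total = €919.4342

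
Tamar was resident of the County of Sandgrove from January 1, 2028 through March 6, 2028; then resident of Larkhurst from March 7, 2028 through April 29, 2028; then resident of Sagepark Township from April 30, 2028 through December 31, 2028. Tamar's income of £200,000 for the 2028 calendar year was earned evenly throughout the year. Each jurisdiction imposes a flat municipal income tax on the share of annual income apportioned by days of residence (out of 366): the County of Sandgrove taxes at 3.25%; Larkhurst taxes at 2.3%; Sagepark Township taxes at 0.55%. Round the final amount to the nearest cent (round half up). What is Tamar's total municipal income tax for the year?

£2,590.16

The County of Sandgrove, January 1 – March 6, 2028: 66 days → £200,000 × 3.25% × 66/366 = £1,172.1311
Larkhurst, March 7 – April 29, 2028: 54 days → £200,000 × 2.3% × 54/366 = £678.6885
Sagepark Township, April 30 – December 31, 2028: 246 days → £200,000 × 0.55% × 246/366 = £739.3443
Total = £2,590.1639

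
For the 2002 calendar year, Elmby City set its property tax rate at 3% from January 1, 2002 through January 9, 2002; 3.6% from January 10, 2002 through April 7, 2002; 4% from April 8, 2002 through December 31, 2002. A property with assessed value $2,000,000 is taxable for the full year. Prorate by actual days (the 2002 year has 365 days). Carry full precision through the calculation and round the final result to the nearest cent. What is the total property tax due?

$77,578.08

January 1 – January 9, 2002: 9 days at 3% → $2,000,000 × 3% × 9/365 = $1,479.4521
January 10 – April 7, 2002: 88 days at 3.6% → $2,000,000 × 3.6% × 88/365 = $17,358.9041
April 8 – December 31, 2002: 268 days at 4% → $2,000,000 × 4% × 268/365 = $58,739.7260
Total = $77,578.0822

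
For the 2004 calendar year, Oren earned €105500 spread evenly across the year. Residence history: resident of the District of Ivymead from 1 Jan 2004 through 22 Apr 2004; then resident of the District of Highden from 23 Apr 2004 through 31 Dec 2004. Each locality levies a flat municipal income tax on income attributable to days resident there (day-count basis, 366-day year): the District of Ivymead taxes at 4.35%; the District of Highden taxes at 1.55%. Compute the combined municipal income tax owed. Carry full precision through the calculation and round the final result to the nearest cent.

The District of Ivymead, 1 Jan – 22 Apr 2004: 113 days → €105500 × 4.35% × 113/366 = €1416.8996
The District of Highden, 23 Apr – 31 Dec 2004: 253 days → €105500 × 1.55% × 253/366 = €1130.3777
Total = €2547.2773

€2547.28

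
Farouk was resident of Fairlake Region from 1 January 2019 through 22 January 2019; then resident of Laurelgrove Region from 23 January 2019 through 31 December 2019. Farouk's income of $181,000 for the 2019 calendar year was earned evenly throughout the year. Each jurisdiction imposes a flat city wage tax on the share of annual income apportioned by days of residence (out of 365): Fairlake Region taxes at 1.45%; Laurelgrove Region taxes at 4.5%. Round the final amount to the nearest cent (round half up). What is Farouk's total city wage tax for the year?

$7,812.26

Fairlake Region, 1 January – 22 January 2019: 22 days → $181,000 × 1.45% × 22/365 = $158.1890
Laurelgrove Region, 23 January – 31 December 2019: 343 days → $181,000 × 4.5% × 343/365 = $7,654.0685
Total = $7,812.2575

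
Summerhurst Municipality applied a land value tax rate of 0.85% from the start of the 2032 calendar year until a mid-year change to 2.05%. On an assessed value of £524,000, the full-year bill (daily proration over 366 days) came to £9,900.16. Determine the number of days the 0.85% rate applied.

Let d = days at the first rate; then 366 − d days at the second rate.
£524,000 × [0.85%·d + 2.05%·(366−d)] / 366 = £9,900.16
Solving gives d = 49, so the new rate took effect on 19 Feb 2032.

49 days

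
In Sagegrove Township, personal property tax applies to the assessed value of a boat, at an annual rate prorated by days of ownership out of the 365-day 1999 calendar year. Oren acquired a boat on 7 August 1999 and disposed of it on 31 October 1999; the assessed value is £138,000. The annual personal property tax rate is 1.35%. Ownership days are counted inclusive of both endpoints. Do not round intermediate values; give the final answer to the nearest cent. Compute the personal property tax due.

Days held (7 August – 31 October 1999): 86 out of 365
Tax = £138,000 × 1.35% × 86/365 = £438.9534

£438.95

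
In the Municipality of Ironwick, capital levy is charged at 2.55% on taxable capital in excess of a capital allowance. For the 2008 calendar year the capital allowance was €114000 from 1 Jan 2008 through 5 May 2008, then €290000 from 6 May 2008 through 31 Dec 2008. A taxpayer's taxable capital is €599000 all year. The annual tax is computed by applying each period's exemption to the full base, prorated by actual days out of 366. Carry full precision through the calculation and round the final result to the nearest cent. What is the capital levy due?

1 Jan – 5 May 2008: 126 days, exemption €114000 → (€599000 − €114000) × 2.55% × 126/366 = €4257.6639
6 May – 31 Dec 2008: 240 days, exemption €290000 → (€599000 − €290000) × 2.55% × 240/366 = €5166.8852
Total = €9424.5492

€9424.55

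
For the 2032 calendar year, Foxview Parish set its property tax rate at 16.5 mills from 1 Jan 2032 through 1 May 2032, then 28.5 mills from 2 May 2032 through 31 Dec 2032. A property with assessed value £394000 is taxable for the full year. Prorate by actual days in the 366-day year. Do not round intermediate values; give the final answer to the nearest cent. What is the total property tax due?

£9653.00

1 Jan – 1 May 2032: 122 days at 16.5 mills → £394000 × 1.65% × 122/366 = £2167.0000
2 May – 31 Dec 2032: 244 days at 28.5 mills → £394000 × 2.85% × 244/366 = £7486.0000
Total = £9653.0000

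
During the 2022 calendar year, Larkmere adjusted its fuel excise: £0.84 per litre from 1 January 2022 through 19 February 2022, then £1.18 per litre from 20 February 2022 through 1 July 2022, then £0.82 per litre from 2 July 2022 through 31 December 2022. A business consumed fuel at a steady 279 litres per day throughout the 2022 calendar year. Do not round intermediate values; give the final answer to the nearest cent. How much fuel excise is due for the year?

1 January – 19 February 2022: 50 days × 279 litres/day = 13,950 litres at £0.84/litre → £11,718.00
20 February – 1 July 2022: 132 days × 279 litres/day = 36,828 litres at £1.18/litre → £43,457.04
2 July – 31 December 2022: 183 days × 279 litres/day = 51,057 litres at £0.82/litre → £41,866.74

£97,041.78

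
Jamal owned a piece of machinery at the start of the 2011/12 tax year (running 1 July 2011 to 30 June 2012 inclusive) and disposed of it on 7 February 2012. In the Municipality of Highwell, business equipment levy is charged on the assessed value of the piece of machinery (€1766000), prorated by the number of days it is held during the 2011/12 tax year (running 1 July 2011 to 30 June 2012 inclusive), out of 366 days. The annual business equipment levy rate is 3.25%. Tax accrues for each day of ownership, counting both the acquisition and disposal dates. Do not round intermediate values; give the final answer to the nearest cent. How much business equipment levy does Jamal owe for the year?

€34813.36

Days held (1 July 2011 – 7 February 2012): 222 out of 366
Tax = €1766000 × 3.25% × 222/366 = €34813.3607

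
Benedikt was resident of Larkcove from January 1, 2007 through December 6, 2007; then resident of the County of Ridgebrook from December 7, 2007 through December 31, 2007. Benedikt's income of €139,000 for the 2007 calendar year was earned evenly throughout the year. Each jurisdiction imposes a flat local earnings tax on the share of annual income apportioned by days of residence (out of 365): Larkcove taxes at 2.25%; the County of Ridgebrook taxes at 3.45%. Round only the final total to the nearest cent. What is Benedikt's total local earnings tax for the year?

Larkcove, January 1 – December 6, 2007: 340 days → €139,000 × 2.25% × 340/365 = €2,913.2877
The County of Ridgebrook, December 7 – December 31, 2007: 25 days → €139,000 × 3.45% × 25/365 = €328.4589
Total = €3,241.7466

€3,241.75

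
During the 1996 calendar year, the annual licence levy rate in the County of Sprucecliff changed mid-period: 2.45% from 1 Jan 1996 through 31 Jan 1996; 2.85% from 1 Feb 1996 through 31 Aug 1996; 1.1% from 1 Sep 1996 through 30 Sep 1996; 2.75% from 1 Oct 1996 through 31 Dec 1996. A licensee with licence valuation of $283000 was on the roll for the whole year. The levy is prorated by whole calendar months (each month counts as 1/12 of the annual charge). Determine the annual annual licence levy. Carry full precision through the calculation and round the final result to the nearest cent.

1 Jan – 31 Jan 1996: 1 month at 2.45% → $283000 × 2.45% × 1/12 = $577.7917
1 Feb – 31 Aug 1996: 7 months at 2.85% → $283000 × 2.85% × 7/12 = $4704.8750
1 Sep – 30 Sep 1996: 1 month at 1.1% → $283000 × 1.1% × 1/12 = $259.4167
1 Oct – 31 Dec 1996: 3 months at 2.75% → $283000 × 2.75% × 3/12 = $1945.6250
Total = $7487.7083

$7487.71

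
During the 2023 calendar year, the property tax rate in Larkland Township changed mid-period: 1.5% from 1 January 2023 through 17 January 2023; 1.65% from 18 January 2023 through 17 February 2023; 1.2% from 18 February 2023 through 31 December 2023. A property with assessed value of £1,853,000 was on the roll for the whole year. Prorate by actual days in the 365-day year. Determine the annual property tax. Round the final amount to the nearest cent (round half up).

£23,203.11

1 January – 17 January 2023: 17 days at 1.5% → £1,853,000 × 1.5% × 17/365 = £1,294.5616
18 January – 17 February 2023: 31 days at 1.65% → £1,853,000 × 1.65% × 31/365 = £2,596.7384
18 February – 31 December 2023: 317 days at 1.2% → £1,853,000 × 1.2% × 317/365 = £19,311.8137
Total = £23,203.1137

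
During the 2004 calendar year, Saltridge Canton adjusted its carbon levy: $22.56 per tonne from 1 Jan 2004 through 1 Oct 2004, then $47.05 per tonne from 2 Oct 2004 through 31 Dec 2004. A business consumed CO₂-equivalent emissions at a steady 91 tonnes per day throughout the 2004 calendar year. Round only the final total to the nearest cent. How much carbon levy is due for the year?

1 Jan – 1 Oct 2004: 275 days × 91 tonnes/day = 25,025 tonnes at $22.56/tonne → $564,564.00
2 Oct – 31 Dec 2004: 91 days × 91 tonnes/day = 8,281 tonnes at $47.05/tonne → $389,621.05

$954,185.05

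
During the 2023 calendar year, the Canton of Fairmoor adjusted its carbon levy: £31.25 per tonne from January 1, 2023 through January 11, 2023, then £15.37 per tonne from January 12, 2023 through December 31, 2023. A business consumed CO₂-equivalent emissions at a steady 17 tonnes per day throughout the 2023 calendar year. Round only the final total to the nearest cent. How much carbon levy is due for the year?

January 1 – January 11, 2023: 11 days × 17 tonnes/day = 187 tonnes at £31.25/tonne → £5843.75
January 12 – December 31, 2023: 354 days × 17 tonnes/day = 6,018 tonnes at £15.37/tonne → £92496.66

£98340.41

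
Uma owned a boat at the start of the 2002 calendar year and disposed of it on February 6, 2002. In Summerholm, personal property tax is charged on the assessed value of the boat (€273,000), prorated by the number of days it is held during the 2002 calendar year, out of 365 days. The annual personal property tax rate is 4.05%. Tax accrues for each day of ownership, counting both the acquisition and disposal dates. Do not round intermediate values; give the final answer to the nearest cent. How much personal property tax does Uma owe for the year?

€1,120.80

Days held (January 1 – February 6, 2002): 37 out of 365
Tax = €273,000 × 4.05% × 37/365 = €1,120.7959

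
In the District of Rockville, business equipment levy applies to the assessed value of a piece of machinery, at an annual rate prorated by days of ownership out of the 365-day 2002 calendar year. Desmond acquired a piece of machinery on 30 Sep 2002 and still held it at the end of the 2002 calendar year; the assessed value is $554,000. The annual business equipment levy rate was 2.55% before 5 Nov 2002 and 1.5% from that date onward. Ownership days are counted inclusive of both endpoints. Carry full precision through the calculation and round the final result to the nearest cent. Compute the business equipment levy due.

30 Sep – 4 Nov 2002: 36 days at 2.55% → $554,000 × 2.55% × 36/365 = $1,393.3479
5 Nov – 31 Dec 2002: 57 days at 1.5% → $554,000 × 1.5% × 57/365 = $1,297.7260
Total = $2,691.0740

$2,691.07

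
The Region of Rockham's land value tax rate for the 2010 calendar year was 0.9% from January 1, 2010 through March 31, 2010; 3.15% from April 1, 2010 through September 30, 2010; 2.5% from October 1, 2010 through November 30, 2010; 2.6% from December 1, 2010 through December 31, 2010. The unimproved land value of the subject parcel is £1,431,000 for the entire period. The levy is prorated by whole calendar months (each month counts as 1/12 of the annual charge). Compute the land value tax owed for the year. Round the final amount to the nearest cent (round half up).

January 1 – March 31, 2010: 3 months at 0.9% → £1,431,000 × 0.9% × 3/12 = £3,219.7500
April 1 – September 30, 2010: 6 months at 3.15% → £1,431,000 × 3.15% × 6/12 = £22,538.2500
October 1 – November 30, 2010: 2 months at 2.5% → £1,431,000 × 2.5% × 2/12 = £5,962.5000
December 1 – December 31, 2010: 1 month at 2.6% → £1,431,000 × 2.6% × 1/12 = £3,100.5000
Total = £34,821.0000

£34,821.00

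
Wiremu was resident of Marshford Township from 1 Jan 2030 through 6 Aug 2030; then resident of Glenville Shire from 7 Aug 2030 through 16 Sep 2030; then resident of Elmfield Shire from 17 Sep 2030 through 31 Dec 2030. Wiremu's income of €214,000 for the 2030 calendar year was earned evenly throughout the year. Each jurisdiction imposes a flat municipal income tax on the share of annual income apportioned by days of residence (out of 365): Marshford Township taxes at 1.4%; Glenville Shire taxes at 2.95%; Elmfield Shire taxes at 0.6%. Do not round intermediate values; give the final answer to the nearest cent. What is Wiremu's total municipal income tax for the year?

Marshford Township, 1 Jan – 6 Aug 2030: 218 days → €214,000 × 1.4% × 218/365 = €1,789.3918
Glenville Shire, 7 Aug – 16 Sep 2030: 41 days → €214,000 × 2.95% × 41/365 = €709.1315
Elmfield Shire, 17 Sep – 31 Dec 2030: 106 days → €214,000 × 0.6% × 106/365 = €372.8877
Total = €2,871.4110

€2,871.41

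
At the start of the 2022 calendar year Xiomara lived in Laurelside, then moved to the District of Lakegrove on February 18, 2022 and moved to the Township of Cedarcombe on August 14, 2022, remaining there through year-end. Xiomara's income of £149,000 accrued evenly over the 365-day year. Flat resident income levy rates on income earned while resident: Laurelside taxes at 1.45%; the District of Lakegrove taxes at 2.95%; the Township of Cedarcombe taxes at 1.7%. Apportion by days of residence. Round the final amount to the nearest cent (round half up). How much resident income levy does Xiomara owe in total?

£3,387.20

Laurelside, January 1 – February 17, 2022: 48 days → £149,000 × 1.45% × 48/365 = £284.1205
The District of Lakegrove, February 18 – August 13, 2022: 177 days → £149,000 × 2.95% × 177/365 = £2,131.5164
The Township of Cedarcombe, August 14 – December 31, 2022: 140 days → £149,000 × 1.7% × 140/365 = £971.5616
Total = £3,387.1986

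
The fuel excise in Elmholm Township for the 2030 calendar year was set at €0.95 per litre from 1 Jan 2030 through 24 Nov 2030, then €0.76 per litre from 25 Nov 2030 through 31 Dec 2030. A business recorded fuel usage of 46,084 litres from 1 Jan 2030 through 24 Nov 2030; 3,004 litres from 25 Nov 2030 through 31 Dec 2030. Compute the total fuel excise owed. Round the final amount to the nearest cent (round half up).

€46,062.84

1 Jan – 24 Nov 2030: 46,084 litres at €0.95/litre → €43,779.80
25 Nov – 31 Dec 2030: 3,004 litres at €0.76/litre → €2,283.04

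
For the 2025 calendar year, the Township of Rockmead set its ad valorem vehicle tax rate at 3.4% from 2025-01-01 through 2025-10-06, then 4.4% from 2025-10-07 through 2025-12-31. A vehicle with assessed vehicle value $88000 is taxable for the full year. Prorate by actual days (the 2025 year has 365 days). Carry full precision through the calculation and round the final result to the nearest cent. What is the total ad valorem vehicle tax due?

2025-01-01 to 2025-10-06: 279 days at 3.4% → $88000 × 3.4% × 279/365 = $2287.0356
2025-10-07 to 2025-12-31: 86 days at 4.4% → $88000 × 4.4% × 86/365 = $912.3068
Total = $3199.3425

$3199.34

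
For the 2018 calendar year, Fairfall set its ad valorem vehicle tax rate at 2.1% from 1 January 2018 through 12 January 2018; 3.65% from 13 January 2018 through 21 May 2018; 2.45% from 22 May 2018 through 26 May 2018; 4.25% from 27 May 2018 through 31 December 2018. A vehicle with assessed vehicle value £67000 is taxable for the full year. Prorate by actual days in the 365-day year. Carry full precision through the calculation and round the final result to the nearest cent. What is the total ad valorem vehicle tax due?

£2641.54

1 January – 12 January 2018: 12 days at 2.1% → £67000 × 2.1% × 12/365 = £46.2575
13 January – 21 May 2018: 129 days at 3.65% → £67000 × 3.65% × 129/365 = £864.3000
22 May – 26 May 2018: 5 days at 2.45% → £67000 × 2.45% × 5/365 = £22.4863
27 May – 31 December 2018: 219 days at 4.25% → £67000 × 4.25% × 219/365 = £1708.5000
Total = £2641.5438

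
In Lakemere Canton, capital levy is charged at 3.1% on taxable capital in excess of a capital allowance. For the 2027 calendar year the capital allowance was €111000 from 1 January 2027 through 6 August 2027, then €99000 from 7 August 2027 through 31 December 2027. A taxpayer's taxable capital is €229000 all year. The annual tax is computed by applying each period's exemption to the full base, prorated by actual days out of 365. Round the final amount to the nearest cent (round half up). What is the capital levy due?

1 January – 6 August 2027: 218 days, exemption €111000 → (€229000 − €111000) × 3.1% × 218/365 = €2184.7781
7 August – 31 December 2027: 147 days, exemption €99000 → (€229000 − €99000) × 3.1% × 147/365 = €1623.0411
Total = €3807.8192

€3807.82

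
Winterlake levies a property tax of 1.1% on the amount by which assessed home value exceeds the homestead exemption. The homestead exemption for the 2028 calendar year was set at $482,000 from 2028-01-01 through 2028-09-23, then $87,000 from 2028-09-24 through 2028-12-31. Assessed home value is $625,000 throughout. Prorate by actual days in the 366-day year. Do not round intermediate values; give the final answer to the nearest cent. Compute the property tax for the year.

2028-01-01 to 2028-09-23: 267 days, exemption $482,000 → ($625,000 − $482,000) × 1.1% × 267/366 = $1,147.5164
2028-09-24 to 2028-12-31: 99 days, exemption $87,000 → ($625,000 − $87,000) × 1.1% × 99/366 = $1,600.7705
Total = $2,748.2869

$2,748.29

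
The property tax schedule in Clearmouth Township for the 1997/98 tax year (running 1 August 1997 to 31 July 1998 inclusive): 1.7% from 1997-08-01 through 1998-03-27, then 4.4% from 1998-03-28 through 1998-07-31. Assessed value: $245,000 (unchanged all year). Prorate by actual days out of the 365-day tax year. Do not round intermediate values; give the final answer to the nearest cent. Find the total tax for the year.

1997-08-01 to 1998-03-27: 239 days at 1.7% → $245,000 × 1.7% × 239/365 = $2,727.2192
1998-03-28 to 1998-07-31: 126 days at 4.4% → $245,000 × 4.4% × 126/365 = $3,721.3151
Total = $6,448.5342

$6,448.53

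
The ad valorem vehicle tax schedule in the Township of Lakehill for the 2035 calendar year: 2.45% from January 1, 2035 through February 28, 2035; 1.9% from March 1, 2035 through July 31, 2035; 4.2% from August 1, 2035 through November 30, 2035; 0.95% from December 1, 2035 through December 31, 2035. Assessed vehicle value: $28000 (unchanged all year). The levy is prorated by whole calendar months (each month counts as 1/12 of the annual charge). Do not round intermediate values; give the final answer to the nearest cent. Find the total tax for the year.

$750.17

January 1 – February 28, 2035: 2 months at 2.45% → $28000 × 2.45% × 2/12 = $114.3333
March 1 – July 31, 2035: 5 months at 1.9% → $28000 × 1.9% × 5/12 = $221.6667
August 1 – November 30, 2035: 4 months at 4.2% → $28000 × 4.2% × 4/12 = $392.0000
December 1 – December 31, 2035: 1 month at 0.95% → $28000 × 0.95% × 1/12 = $22.1667
Total = $750.1667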